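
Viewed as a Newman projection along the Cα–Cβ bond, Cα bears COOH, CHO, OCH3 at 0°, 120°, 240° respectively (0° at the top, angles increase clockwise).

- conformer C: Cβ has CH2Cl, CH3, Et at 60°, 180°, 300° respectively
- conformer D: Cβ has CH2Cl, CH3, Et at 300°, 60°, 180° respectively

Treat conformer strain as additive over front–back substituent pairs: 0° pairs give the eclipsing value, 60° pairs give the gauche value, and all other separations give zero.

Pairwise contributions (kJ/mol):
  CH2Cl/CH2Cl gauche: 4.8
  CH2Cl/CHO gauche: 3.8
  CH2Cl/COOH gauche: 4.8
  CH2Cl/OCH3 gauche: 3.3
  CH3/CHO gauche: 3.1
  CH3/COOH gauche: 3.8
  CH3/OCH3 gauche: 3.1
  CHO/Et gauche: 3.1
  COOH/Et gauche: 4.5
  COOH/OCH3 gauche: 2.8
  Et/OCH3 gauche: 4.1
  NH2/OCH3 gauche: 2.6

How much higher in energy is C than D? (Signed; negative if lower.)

+1.2 kJ/mol

C (staggered): COOH–CH2Cl gauche, COOH–Et gauche, CHO–CH2Cl gauche, CHO–CH3 gauche, OCH3–CH3 gauche, OCH3–Et gauche; 4.8 + 4.5 + 3.8 + 3.1 + 3.1 + 4.1 = 23.4 kJ/mol.
D (staggered): COOH–CH2Cl gauche, COOH–CH3 gauche, CHO–CH3 gauche, CHO–Et gauche, OCH3–CH2Cl gauche, OCH3–Et gauche; 4.8 + 3.8 + 3.1 + 3.1 + 3.3 + 4.1 = 22.2 kJ/mol.
E(C) − E(D) = 23.4 − 22.2 = +1.2 kJ/mol.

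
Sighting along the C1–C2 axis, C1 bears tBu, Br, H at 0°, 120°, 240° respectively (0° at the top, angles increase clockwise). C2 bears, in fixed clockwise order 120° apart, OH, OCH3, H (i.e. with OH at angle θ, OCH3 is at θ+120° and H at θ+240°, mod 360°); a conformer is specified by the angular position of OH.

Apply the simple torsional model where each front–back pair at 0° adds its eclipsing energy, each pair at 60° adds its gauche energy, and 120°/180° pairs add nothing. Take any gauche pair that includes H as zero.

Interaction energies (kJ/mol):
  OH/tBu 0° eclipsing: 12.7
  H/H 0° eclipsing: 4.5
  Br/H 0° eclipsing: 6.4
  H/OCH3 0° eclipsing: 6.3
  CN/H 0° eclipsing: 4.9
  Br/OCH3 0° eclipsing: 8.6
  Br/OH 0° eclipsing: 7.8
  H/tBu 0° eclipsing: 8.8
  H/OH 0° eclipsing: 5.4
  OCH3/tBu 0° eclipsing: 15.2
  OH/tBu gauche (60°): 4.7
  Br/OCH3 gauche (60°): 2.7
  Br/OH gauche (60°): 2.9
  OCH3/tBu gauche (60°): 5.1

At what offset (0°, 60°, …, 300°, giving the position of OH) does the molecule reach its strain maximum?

240°

OH at 0° (eclipsed): tBu(0°)/OH(0°) eclipsed 12.7; Br(120°)/OCH3(120°) eclipsed 8.6; H(240°)/H(240°) eclipsed 4.5 → 25.8 kJ/mol.
OH at 60° (staggered): tBu(0°)/OH(60°) gauche 4.7; Br(120°)/OH(60°) gauche 2.9; Br(120°)/OCH3(180°) gauche 2.7 → 10.3 kJ/mol.
OH at 120° (eclipsed): tBu(0°)/H(0°) eclipsed 8.8; Br(120°)/OH(120°) eclipsed 7.8; H(240°)/OCH3(240°) eclipsed 6.3 → 22.9 kJ/mol.
OH at 180° (staggered): tBu(0°)/OCH3(300°) gauche 5.1; Br(120°)/OH(180°) gauche 2.9 → 8.0 kJ/mol.
OH at 240° (eclipsed): tBu(0°)/OCH3(0°) eclipsed 15.2; Br(120°)/H(120°) eclipsed 6.4; H(240°)/OH(240°) eclipsed 5.4 → 27.0 kJ/mol.
OH at 300° (staggered): tBu(0°)/OH(300°) gauche 4.7; tBu(0°)/OCH3(60°) gauche 5.1; Br(120°)/OCH3(60°) gauche 2.7 → 12.5 kJ/mol.
The maximum (27.0 kJ/mol) occurs with OH at 240°.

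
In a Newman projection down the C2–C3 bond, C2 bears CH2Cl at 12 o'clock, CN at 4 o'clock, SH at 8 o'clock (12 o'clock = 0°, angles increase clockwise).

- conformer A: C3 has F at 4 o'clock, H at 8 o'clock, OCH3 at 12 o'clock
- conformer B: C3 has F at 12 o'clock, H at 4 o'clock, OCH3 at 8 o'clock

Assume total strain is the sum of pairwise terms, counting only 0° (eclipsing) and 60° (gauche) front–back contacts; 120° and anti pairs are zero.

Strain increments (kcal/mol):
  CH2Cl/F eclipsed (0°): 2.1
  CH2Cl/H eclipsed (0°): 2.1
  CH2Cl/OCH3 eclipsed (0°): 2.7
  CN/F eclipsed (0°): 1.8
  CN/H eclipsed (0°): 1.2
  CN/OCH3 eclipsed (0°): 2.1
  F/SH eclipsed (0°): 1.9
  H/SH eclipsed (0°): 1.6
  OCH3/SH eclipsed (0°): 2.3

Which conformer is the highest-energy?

A is eclipsed. CH2Cl at 0° is eclipsed with OCH3 at 0° (2.7); CN at 120° is eclipsed with F at 120° (1.8); SH at 240° is eclipsed with H at 240° (1.6). Total 6.1 kcal/mol.
B is eclipsed. CH2Cl at 0° is eclipsed with F at 0° (2.1); CN at 120° is eclipsed with H at 120° (1.2); SH at 240° is eclipsed with OCH3 at 240° (2.3). Total 5.6 kcal/mol.
A has the highest total (6.1 kcal/mol).

A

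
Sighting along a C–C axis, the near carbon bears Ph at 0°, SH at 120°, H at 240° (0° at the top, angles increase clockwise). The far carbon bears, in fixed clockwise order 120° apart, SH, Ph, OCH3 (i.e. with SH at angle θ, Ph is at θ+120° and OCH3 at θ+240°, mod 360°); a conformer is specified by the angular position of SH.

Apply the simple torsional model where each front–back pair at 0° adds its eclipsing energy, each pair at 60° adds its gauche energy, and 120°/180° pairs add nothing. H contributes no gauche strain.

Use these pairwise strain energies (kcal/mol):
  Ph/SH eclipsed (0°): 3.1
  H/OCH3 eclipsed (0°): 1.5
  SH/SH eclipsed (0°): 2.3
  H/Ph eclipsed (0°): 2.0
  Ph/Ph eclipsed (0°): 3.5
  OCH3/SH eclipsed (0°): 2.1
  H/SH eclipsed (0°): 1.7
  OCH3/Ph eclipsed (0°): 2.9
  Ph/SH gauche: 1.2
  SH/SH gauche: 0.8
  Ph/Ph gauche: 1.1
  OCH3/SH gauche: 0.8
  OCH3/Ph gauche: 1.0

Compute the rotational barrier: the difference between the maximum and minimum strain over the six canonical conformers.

4.0 kcal/mol

SH at 0° (eclipsed): Ph–SH eclipsed, SH–Ph eclipsed, H–OCH3 eclipsed; 3.1 + 3.1 + 1.5 = 7.7 kcal/mol.
SH at 60° (staggered): Ph–SH gauche, Ph–OCH3 gauche, SH–SH gauche, SH–Ph gauche; 1.2 + 1.0 + 0.8 + 1.2 = 4.2 kcal/mol.
SH at 120° (eclipsed): Ph–OCH3 eclipsed, SH–SH eclipsed, H–Ph eclipsed; 2.9 + 2.3 + 2.0 = 7.2 kcal/mol.
SH at 180° (staggered): Ph–Ph gauche, Ph–OCH3 gauche, SH–SH gauche, SH–OCH3 gauche; 1.1 + 1.0 + 0.8 + 0.8 = 3.7 kcal/mol.
SH at 240° (eclipsed): Ph–Ph eclipsed, SH–OCH3 eclipsed, H–SH eclipsed; 3.5 + 2.1 + 1.7 = 7.3 kcal/mol.
SH at 300° (staggered): Ph–SH gauche, Ph–Ph gauche, SH–Ph gauche, SH–OCH3 gauche; 1.2 + 1.1 + 1.2 + 0.8 = 4.3 kcal/mol.
Max at 0° (7.7 kcal/mol), min at 180° (3.7 kcal/mol); barrier = 4.0 kcal/mol.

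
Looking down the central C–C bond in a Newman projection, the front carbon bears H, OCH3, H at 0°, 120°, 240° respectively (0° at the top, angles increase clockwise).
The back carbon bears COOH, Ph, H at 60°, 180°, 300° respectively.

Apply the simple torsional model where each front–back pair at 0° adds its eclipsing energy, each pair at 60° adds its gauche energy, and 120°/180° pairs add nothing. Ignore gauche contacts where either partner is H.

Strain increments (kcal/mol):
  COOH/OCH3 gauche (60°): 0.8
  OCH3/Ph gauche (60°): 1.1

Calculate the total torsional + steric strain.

This conformer (staggered): OCH3–COOH gauche, OCH3–Ph gauche; 0.8 + 1.1 = 1.9 kcal/mol.

1.9 kcal/mol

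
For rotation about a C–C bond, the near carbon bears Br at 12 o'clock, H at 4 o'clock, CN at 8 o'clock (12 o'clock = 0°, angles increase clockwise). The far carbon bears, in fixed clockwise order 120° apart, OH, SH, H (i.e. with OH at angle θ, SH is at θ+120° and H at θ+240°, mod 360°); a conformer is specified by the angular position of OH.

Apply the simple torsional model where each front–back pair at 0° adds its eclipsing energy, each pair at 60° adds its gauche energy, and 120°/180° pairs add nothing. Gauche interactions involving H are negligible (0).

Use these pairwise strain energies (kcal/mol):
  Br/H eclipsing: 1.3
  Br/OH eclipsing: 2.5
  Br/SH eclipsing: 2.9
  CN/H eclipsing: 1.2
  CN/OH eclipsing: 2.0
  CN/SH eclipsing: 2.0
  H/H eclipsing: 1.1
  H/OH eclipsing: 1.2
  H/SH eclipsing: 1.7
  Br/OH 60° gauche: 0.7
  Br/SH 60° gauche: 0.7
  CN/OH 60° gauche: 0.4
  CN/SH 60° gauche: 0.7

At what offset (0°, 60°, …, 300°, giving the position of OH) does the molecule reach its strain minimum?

OH at 0° (eclipsed): Br(0°)/OH(0°) eclipsed 2.5; H(120°)/SH(120°) eclipsed 1.7; CN(240°)/H(240°) eclipsed 1.2 → 5.4 kcal/mol.
OH at 60° (staggered): Br(0°)/OH(60°) gauche 0.7; CN(240°)/SH(180°) gauche 0.7 → 1.4 kcal/mol.
OH at 120° (eclipsed): Br(0°)/H(0°) eclipsed 1.3; H(120°)/OH(120°) eclipsed 1.2; CN(240°)/SH(240°) eclipsed 2.0 → 4.5 kcal/mol.
OH at 180° (staggered): Br(0°)/SH(300°) gauche 0.7; CN(240°)/OH(180°) gauche 0.4; CN(240°)/SH(300°) gauche 0.7 → 1.8 kcal/mol.
OH at 240° (eclipsed): Br(0°)/SH(0°) eclipsed 2.9; H(120°)/H(120°) eclipsed 1.1; CN(240°)/OH(240°) eclipsed 2.0 → 6.0 kcal/mol.
OH at 300° (staggered): Br(0°)/OH(300°) gauche 0.7; Br(0°)/SH(60°) gauche 0.7; CN(240°)/OH(300°) gauche 0.4 → 1.8 kcal/mol.
The minimum (1.4 kcal/mol) occurs with OH at 60°.

60°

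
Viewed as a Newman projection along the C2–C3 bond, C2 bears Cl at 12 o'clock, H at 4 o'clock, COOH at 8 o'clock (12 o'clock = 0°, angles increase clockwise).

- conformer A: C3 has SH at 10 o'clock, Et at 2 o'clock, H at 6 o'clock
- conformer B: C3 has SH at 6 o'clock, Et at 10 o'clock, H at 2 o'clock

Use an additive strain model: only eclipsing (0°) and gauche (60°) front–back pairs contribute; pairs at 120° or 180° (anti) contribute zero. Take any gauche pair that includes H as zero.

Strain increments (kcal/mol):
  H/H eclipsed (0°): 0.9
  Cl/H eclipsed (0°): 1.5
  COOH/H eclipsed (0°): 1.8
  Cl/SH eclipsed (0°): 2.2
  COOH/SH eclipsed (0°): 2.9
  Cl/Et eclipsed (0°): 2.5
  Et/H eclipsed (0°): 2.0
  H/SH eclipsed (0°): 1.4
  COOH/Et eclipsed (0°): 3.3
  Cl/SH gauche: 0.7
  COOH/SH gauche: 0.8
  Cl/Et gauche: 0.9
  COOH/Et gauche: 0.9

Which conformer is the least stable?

B

A is staggered. Cl at 0° is gauche with SH at 300° (0.7); Cl at 0° is gauche with Et at 60° (0.9); COOH at 240° is gauche with SH at 300° (0.8). Total 2.4 kcal/mol.
B is staggered. Cl at 0° is gauche with Et at 300° (0.9); COOH at 240° is gauche with SH at 180° (0.8); COOH at 240° is gauche with Et at 300° (0.9). Total 2.6 kcal/mol.
B has the highest total (2.6 kcal/mol).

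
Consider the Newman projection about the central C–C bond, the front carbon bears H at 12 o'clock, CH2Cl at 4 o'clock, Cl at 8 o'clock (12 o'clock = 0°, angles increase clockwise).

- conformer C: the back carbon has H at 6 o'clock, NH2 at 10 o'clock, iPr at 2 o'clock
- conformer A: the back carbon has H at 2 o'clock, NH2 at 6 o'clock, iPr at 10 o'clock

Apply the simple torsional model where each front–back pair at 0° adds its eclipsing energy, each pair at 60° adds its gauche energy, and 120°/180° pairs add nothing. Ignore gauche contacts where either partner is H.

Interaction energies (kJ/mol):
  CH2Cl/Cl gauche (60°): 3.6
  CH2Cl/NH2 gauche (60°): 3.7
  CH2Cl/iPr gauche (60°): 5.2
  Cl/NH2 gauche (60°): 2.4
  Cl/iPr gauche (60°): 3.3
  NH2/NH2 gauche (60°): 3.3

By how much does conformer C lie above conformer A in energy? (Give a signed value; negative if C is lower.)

-1.8 kJ/mol

C (staggered): CH2Cl–iPr gauche, Cl–NH2 gauche; 5.2 + 2.4 = 7.6 kJ/mol.
A (staggered): CH2Cl–NH2 gauche, Cl–NH2 gauche, Cl–iPr gauche; 3.7 + 2.4 + 3.3 = 9.4 kJ/mol.
E(C) − E(A) = 7.6 − 9.4 = -1.8 kJ/mol.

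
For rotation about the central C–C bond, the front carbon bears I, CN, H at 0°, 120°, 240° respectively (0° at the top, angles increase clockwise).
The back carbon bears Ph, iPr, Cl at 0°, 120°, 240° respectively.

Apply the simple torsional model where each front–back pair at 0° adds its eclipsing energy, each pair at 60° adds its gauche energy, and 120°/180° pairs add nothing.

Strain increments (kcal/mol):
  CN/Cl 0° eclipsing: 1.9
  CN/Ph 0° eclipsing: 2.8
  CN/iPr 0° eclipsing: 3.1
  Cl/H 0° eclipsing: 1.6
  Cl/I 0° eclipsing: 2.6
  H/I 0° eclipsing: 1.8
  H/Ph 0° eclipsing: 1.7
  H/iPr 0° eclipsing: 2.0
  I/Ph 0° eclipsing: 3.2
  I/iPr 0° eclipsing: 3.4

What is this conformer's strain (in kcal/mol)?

This conformer (eclipsed): I(0°)/Ph(0°) eclipsed 3.2; CN(120°)/iPr(120°) eclipsed 3.1; H(240°)/Cl(240°) eclipsed 1.6 → 7.9 kcal/mol.

7.9 kcal/mol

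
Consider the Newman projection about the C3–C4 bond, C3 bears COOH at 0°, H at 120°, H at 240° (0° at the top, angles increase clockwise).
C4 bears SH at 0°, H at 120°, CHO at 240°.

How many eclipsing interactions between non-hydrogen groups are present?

Non-H eclipsing pairs: COOH(0°)/SH(0°) — 1 interaction.

1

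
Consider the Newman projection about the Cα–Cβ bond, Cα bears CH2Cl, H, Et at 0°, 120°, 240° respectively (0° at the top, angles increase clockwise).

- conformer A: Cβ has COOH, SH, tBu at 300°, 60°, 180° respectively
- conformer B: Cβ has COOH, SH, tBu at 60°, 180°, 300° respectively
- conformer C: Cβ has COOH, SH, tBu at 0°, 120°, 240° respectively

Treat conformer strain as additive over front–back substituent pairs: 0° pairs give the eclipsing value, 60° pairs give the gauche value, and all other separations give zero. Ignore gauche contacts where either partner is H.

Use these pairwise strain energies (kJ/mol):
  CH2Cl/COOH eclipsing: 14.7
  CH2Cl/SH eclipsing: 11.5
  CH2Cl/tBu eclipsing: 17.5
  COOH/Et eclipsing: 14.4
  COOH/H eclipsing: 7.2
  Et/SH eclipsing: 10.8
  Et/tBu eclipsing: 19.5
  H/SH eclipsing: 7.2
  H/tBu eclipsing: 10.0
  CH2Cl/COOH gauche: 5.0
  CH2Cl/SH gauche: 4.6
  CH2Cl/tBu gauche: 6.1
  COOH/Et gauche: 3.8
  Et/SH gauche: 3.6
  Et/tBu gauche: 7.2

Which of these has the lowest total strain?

A

A (staggered): CH2Cl(0°)/COOH(300°) gauche 5.0; CH2Cl(0°)/SH(60°) gauche 4.6; Et(240°)/COOH(300°) gauche 3.8; Et(240°)/tBu(180°) gauche 7.2 → 20.6 kJ/mol.
B (staggered): CH2Cl(0°)/COOH(60°) gauche 5.0; CH2Cl(0°)/tBu(300°) gauche 6.1; Et(240°)/SH(180°) gauche 3.6; Et(240°)/tBu(300°) gauche 7.2 → 21.9 kJ/mol.
C (eclipsed): CH2Cl(0°)/COOH(0°) eclipsed 14.7; H(120°)/SH(120°) eclipsed 7.2; Et(240°)/tBu(240°) eclipsed 19.5 → 41.4 kJ/mol.
A has the lowest total (20.6 kJ/mol).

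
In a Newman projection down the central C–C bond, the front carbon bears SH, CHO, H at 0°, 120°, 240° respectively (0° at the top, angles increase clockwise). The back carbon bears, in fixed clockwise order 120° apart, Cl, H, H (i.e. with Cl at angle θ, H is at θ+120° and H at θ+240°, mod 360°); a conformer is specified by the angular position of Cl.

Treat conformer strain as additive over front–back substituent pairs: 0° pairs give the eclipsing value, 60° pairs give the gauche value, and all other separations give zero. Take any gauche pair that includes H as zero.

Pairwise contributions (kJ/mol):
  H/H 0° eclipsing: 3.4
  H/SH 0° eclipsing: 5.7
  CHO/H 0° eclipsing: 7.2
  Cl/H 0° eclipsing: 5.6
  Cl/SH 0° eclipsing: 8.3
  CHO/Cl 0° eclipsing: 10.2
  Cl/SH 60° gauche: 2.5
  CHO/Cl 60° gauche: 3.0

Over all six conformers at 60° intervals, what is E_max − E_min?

16.8 kJ/mol

Cl at 0° is eclipsed. SH at 0° is eclipsed with Cl at 0° (8.3); CHO at 120° is eclipsed with H at 120° (7.2); H at 240° is eclipsed with H at 240° (3.4). Total 18.9 kJ/mol.
Cl at 60° is staggered. SH at 0° is gauche with Cl at 60° (2.5); CHO at 120° is gauche with Cl at 60° (3.0). Total 5.5 kJ/mol.
Cl at 120° is eclipsed. SH at 0° is eclipsed with H at 0° (5.7); CHO at 120° is eclipsed with Cl at 120° (10.2); H at 240° is eclipsed with H at 240° (3.4). Total 19.3 kJ/mol.
Cl at 180° is staggered. CHO at 120° is gauche with Cl at 180° (3.0). Total 3.0 kJ/mol.
Cl at 240° is eclipsed. SH at 0° is eclipsed with H at 0° (5.7); CHO at 120° is eclipsed with H at 120° (7.2); H at 240° is eclipsed with Cl at 240° (5.6). Total 18.5 kJ/mol.
Cl at 300° is staggered. SH at 0° is gauche with Cl at 300° (2.5). Total 2.5 kJ/mol.
Max at 120° (19.3 kJ/mol), min at 300° (2.5 kJ/mol); barrier = 16.8 kJ/mol.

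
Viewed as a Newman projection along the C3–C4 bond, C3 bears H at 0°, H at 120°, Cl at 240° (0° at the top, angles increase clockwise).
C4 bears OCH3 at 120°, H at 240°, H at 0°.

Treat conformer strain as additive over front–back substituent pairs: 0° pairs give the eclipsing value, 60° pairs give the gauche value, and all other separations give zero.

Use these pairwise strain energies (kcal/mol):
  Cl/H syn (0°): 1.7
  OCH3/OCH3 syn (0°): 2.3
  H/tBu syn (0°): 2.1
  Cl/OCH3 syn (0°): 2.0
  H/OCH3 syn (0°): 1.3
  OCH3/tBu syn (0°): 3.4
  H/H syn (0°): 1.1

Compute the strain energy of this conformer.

4.1 kcal/mol

This conformer (eclipsed): H(0°)/H(0°) eclipsed 1.1; H(120°)/OCH3(120°) eclipsed 1.3; Cl(240°)/H(240°) eclipsed 1.7 → 4.1 kcal/mol.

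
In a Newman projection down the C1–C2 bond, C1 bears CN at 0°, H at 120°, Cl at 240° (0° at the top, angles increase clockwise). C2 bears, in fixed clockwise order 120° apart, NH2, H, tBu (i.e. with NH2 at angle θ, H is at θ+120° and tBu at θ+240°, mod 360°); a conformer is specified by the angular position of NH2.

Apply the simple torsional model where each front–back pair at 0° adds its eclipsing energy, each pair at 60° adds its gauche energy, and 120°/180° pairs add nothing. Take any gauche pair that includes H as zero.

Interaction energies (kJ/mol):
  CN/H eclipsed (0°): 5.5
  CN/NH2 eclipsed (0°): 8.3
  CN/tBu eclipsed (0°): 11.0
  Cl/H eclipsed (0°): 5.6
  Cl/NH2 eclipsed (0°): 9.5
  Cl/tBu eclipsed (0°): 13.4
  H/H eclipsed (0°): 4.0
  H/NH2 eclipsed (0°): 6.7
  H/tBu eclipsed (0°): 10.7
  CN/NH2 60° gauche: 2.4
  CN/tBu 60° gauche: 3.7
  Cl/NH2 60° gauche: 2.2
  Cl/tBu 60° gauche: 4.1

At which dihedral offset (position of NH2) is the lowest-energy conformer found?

NH2 at 0° (eclipsed): CN(0°)/NH2(0°) eclipsed 8.3; H(120°)/H(120°) eclipsed 4.0; Cl(240°)/tBu(240°) eclipsed 13.4 → 25.7 kJ/mol.
NH2 at 60° (staggered): CN(0°)/NH2(60°) gauche 2.4; CN(0°)/tBu(300°) gauche 3.7; Cl(240°)/tBu(300°) gauche 4.1 → 10.2 kJ/mol.
NH2 at 120° (eclipsed): CN(0°)/tBu(0°) eclipsed 11.0; H(120°)/NH2(120°) eclipsed 6.7; Cl(240°)/H(240°) eclipsed 5.6 → 23.3 kJ/mol.
NH2 at 180° (staggered): CN(0°)/tBu(60°) gauche 3.7; Cl(240°)/NH2(180°) gauche 2.2 → 5.9 kJ/mol.
NH2 at 240° (eclipsed): CN(0°)/H(0°) eclipsed 5.5; H(120°)/tBu(120°) eclipsed 10.7; Cl(240°)/NH2(240°) eclipsed 9.5 → 25.7 kJ/mol.
NH2 at 300° (staggered): CN(0°)/NH2(300°) gauche 2.4; Cl(240°)/NH2(300°) gauche 2.2; Cl(240°)/tBu(180°) gauche 4.1 → 8.7 kJ/mol.
The minimum (5.9 kJ/mol) occurs with NH2 at 180°.

180°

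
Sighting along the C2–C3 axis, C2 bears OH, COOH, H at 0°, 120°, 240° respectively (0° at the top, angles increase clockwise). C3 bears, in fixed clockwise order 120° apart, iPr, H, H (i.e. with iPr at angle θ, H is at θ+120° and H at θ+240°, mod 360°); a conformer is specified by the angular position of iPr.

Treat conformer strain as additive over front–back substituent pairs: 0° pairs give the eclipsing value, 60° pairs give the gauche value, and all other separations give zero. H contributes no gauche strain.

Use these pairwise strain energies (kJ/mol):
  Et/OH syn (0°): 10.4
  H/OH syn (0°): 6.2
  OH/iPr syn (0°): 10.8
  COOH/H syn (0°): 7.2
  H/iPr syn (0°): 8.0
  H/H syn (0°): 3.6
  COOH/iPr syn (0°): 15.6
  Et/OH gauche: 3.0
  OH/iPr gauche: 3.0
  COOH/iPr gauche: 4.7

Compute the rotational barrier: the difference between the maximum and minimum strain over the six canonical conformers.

iPr at 0° (eclipsed): OH(0°)/iPr(0°) eclipsed 10.8; COOH(120°)/H(120°) eclipsed 7.2; H(240°)/H(240°) eclipsed 3.6 → 21.6 kJ/mol.
iPr at 60° (staggered): OH(0°)/iPr(60°) gauche 3.0; COOH(120°)/iPr(60°) gauche 4.7 → 7.7 kJ/mol.
iPr at 120° (eclipsed): OH(0°)/H(0°) eclipsed 6.2; COOH(120°)/iPr(120°) eclipsed 15.6; H(240°)/H(240°) eclipsed 3.6 → 25.4 kJ/mol.
iPr at 180° (staggered): COOH(120°)/iPr(180°) gauche 4.7 → 4.7 kJ/mol.
iPr at 240° (eclipsed): OH(0°)/H(0°) eclipsed 6.2; COOH(120°)/H(120°) eclipsed 7.2; H(240°)/iPr(240°) eclipsed 8.0 → 21.4 kJ/mol.
iPr at 300° (staggered): OH(0°)/iPr(300°) gauche 3.0 → 3.0 kJ/mol.
Max at 120° (25.4 kJ/mol), min at 300° (3.0 kJ/mol); barrier = 22.4 kJ/mol.

22.4 kJ/mol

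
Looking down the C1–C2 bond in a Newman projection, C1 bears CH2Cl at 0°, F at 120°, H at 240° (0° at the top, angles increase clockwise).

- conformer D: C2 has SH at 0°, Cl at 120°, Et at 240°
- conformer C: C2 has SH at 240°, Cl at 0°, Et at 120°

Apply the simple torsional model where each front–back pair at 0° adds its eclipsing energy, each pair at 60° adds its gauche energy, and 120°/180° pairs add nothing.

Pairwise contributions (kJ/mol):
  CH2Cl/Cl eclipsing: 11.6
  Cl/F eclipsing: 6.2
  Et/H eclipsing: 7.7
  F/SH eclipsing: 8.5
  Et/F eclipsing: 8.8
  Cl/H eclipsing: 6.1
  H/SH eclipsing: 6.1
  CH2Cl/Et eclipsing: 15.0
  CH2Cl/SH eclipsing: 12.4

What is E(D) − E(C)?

-0.2 kJ/mol

D (eclipsed): CH2Cl–SH eclipsed, F–Cl eclipsed, H–Et eclipsed; 12.4 + 6.2 + 7.7 = 26.3 kJ/mol.
C (eclipsed): CH2Cl–Cl eclipsed, F–Et eclipsed, H–SH eclipsed; 11.6 + 8.8 + 6.1 = 26.5 kJ/mol.
E(D) − E(C) = 26.3 − 26.5 = -0.2 kJ/mol.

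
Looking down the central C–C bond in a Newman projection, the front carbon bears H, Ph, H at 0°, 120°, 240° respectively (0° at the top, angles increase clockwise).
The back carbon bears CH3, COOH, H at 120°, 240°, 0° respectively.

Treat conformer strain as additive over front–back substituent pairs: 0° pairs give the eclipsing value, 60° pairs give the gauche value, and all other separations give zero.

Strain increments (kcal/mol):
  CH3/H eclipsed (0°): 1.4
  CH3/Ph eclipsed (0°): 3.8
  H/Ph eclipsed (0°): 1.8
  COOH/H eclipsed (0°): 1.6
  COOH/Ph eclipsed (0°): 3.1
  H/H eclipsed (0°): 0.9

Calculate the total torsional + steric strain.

This conformer (eclipsed): H–H eclipsed, Ph–CH3 eclipsed, H–COOH eclipsed; 0.9 + 3.8 + 1.6 = 6.3 kcal/mol.

6.3 kcal/mol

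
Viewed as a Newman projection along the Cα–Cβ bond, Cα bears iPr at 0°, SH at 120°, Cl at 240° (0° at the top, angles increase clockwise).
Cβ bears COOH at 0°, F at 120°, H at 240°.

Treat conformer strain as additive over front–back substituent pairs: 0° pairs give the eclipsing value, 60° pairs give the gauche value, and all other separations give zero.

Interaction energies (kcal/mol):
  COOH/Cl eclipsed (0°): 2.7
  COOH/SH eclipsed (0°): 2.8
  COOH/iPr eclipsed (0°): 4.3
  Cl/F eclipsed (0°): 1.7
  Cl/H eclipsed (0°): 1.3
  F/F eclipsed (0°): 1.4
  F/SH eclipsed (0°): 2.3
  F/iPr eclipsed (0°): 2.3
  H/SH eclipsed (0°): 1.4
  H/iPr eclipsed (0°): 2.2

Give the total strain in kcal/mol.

7.9 kcal/mol

This conformer is eclipsed. iPr at 0° is eclipsed with COOH at 0° (4.3); SH at 120° is eclipsed with F at 120° (2.3); Cl at 240° is eclipsed with H at 240° (1.3). Total 7.9 kcal/mol.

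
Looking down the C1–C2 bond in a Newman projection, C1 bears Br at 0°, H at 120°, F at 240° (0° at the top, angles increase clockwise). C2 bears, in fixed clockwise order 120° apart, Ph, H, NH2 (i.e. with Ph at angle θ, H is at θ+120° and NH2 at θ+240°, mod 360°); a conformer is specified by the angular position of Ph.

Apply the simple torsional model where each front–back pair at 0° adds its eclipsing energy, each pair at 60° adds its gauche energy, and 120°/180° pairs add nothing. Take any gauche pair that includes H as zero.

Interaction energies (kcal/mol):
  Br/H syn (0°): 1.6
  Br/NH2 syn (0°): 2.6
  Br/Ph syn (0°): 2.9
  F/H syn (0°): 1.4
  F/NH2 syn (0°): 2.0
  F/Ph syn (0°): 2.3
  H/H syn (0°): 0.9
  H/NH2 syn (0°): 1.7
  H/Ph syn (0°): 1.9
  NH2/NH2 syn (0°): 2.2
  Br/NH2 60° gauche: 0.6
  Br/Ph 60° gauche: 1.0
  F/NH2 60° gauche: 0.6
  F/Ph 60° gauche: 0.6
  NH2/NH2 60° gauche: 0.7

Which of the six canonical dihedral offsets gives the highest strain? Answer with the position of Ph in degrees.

Ph at 0° (eclipsed): Br(0°)/Ph(0°) eclipsed 2.9; H(120°)/H(120°) eclipsed 0.9; F(240°)/NH2(240°) eclipsed 2.0 → 5.8 kcal/mol.
Ph at 60° (staggered): Br(0°)/Ph(60°) gauche 1.0; Br(0°)/NH2(300°) gauche 0.6; F(240°)/NH2(300°) gauche 0.6 → 2.2 kcal/mol.
Ph at 120° (eclipsed): Br(0°)/NH2(0°) eclipsed 2.6; H(120°)/Ph(120°) eclipsed 1.9; F(240°)/H(240°) eclipsed 1.4 → 5.9 kcal/mol.
Ph at 180° (staggered): Br(0°)/NH2(60°) gauche 0.6; F(240°)/Ph(180°) gauche 0.6 → 1.2 kcal/mol.
Ph at 240° (eclipsed): Br(0°)/H(0°) eclipsed 1.6; H(120°)/NH2(120°) eclipsed 1.7; F(240°)/Ph(240°) eclipsed 2.3 → 5.6 kcal/mol.
Ph at 300° (staggered): Br(0°)/Ph(300°) gauche 1.0; F(240°)/Ph(300°) gauche 0.6; F(240°)/NH2(180°) gauche 0.6 → 2.2 kcal/mol.
The maximum (5.9 kcal/mol) occurs with Ph at 120°.

120°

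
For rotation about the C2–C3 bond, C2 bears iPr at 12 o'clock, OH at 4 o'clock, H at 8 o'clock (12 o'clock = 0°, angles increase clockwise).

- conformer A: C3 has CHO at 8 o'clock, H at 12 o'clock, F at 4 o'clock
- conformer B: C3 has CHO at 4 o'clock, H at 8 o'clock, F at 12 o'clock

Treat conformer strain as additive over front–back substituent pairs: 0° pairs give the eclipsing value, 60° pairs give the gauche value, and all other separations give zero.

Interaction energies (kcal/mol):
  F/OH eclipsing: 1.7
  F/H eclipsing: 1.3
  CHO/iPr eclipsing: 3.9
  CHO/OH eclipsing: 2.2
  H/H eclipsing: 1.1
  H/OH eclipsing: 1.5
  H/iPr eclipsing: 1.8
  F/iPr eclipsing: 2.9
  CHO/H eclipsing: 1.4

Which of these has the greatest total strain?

B

A is eclipsed. iPr at 0° is eclipsed with H at 0° (1.8); OH at 120° is eclipsed with F at 120° (1.7); H at 240° is eclipsed with CHO at 240° (1.4). Total 4.9 kcal/mol.
B is eclipsed. iPr at 0° is eclipsed with F at 0° (2.9); OH at 120° is eclipsed with CHO at 120° (2.2); H at 240° is eclipsed with H at 240° (1.1). Total 6.2 kcal/mol.
B has the highest total (6.2 kcal/mol).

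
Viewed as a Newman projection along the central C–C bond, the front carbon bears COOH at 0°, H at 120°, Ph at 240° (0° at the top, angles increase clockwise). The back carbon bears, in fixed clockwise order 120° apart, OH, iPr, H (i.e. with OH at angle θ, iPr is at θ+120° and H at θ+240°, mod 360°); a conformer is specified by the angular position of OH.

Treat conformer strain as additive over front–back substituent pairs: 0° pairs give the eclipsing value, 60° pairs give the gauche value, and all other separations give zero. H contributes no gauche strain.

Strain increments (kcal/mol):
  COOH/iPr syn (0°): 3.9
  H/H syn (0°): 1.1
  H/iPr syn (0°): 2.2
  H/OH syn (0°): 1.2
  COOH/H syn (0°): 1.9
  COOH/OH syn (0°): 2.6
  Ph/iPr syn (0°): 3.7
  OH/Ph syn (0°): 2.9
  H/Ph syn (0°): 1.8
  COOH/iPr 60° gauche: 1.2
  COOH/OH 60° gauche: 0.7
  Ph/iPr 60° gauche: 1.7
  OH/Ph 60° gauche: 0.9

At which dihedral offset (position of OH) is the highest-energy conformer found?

OH at 0° (eclipsed): COOH–OH eclipsed, H–iPr eclipsed, Ph–H eclipsed; 2.6 + 2.2 + 1.8 = 6.6 kcal/mol.
OH at 60° (staggered): COOH–OH gauche, Ph–iPr gauche; 0.7 + 1.7 = 2.4 kcal/mol.
OH at 120° (eclipsed): COOH–H eclipsed, H–OH eclipsed, Ph–iPr eclipsed; 1.9 + 1.2 + 3.7 = 6.8 kcal/mol.
OH at 180° (staggered): COOH–iPr gauche, Ph–OH gauche, Ph–iPr gauche; 1.2 + 0.9 + 1.7 = 3.8 kcal/mol.
OH at 240° (eclipsed): COOH–iPr eclipsed, H–H eclipsed, Ph–OH eclipsed; 3.9 + 1.1 + 2.9 = 7.9 kcal/mol.
OH at 300° (staggered): COOH–OH gauche, COOH–iPr gauche, Ph–OH gauche; 0.7 + 1.2 + 0.9 = 2.8 kcal/mol.
The maximum (7.9 kcal/mol) occurs with OH at 240°.

240°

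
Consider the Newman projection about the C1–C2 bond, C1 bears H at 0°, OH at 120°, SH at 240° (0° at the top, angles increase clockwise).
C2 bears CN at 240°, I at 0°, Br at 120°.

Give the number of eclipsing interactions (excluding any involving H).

Non-H eclipsing pairs: OH(120°)/Br(120°); SH(240°)/CN(240°) — 2 interactions.

2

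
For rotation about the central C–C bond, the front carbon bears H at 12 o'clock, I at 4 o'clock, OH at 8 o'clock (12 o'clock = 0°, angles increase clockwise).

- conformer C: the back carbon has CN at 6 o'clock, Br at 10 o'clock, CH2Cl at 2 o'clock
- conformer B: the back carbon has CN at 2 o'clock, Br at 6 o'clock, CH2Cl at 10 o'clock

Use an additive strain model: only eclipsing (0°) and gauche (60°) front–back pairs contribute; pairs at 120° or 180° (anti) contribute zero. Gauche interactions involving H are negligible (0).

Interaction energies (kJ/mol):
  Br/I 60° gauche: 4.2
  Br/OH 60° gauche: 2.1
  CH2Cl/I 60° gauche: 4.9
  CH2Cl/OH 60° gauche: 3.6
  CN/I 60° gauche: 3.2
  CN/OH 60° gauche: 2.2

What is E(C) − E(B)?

-0.7 kJ/mol

C (staggered): I(120°)/CN(180°) gauche 3.2; I(120°)/CH2Cl(60°) gauche 4.9; OH(240°)/CN(180°) gauche 2.2; OH(240°)/Br(300°) gauche 2.1 → 12.4 kJ/mol.
B (staggered): I(120°)/CN(60°) gauche 3.2; I(120°)/Br(180°) gauche 4.2; OH(240°)/Br(180°) gauche 2.1; OH(240°)/CH2Cl(300°) gauche 3.6 → 13.1 kJ/mol.
E(C) − E(B) = 12.4 − 13.1 = -0.7 kJ/mol.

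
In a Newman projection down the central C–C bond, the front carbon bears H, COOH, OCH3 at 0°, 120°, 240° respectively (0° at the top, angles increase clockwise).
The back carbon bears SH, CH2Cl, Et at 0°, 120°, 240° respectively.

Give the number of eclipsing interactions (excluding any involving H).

2

Non-H eclipsing pairs: COOH(120°)/CH2Cl(120°); OCH3(240°)/Et(240°) — 2 interactions.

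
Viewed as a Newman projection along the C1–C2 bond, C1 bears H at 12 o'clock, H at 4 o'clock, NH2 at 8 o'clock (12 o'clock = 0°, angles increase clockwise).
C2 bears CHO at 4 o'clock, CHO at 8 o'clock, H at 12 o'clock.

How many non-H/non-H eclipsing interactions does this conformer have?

Non-H eclipsing pairs: NH2(240°)/CHO(240°) — 1 interaction.

1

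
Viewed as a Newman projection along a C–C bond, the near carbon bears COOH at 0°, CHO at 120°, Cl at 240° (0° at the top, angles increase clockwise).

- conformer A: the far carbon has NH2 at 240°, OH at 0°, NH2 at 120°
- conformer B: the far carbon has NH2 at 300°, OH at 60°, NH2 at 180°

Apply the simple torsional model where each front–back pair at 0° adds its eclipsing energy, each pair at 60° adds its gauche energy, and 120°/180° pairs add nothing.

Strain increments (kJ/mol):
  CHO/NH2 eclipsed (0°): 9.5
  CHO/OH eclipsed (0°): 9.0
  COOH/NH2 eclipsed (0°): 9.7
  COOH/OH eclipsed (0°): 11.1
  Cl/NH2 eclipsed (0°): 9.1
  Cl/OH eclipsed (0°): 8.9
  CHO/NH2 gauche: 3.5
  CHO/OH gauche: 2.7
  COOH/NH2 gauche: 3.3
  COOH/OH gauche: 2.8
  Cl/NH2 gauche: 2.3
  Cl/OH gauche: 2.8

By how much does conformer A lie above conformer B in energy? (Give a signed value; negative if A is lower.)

A (eclipsed): COOH–OH eclipsed, CHO–NH2 eclipsed, Cl–NH2 eclipsed; 11.1 + 9.5 + 9.1 = 29.7 kJ/mol.
B (staggered): COOH–NH2 gauche, COOH–OH gauche, CHO–OH gauche, CHO–NH2 gauche, Cl–NH2 gauche, Cl–NH2 gauche; 3.3 + 2.8 + 2.7 + 3.5 + 2.3 + 2.3 = 16.9 kJ/mol.
E(A) − E(B) = 29.7 − 16.9 = +12.8 kJ/mol.

+12.8 kJ/mol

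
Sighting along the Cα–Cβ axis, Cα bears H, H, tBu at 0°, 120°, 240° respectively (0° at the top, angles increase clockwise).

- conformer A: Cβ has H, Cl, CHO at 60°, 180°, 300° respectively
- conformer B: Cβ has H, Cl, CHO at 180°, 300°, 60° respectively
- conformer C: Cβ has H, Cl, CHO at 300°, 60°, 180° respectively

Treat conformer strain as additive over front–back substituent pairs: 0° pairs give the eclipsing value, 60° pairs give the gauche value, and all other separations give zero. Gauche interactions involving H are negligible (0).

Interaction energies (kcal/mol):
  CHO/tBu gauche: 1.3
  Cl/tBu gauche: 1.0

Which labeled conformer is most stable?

A (staggered): tBu(240°)/Cl(180°) gauche 1.0; tBu(240°)/CHO(300°) gauche 1.3 → 2.3 kcal/mol.
B (staggered): tBu(240°)/Cl(300°) gauche 1.0 → 1.0 kcal/mol.
C (staggered): tBu(240°)/CHO(180°) gauche 1.3 → 1.3 kcal/mol.
B has the lowest total (1.0 kcal/mol).

B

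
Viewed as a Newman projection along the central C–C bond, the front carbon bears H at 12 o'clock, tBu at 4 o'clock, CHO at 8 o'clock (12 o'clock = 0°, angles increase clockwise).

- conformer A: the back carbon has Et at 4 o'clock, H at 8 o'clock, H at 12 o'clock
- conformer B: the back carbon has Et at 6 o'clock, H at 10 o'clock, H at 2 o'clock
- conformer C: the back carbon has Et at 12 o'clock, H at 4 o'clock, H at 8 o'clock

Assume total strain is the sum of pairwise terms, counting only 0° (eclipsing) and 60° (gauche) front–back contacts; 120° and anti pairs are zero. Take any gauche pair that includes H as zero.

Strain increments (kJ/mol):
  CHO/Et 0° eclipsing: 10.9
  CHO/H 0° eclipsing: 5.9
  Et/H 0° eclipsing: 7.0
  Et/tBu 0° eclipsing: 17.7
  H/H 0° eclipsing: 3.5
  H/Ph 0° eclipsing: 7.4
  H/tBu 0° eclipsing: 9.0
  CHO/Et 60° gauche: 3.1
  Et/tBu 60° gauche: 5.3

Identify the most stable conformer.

A is eclipsed. H at 0° is eclipsed with H at 0° (3.5); tBu at 120° is eclipsed with Et at 120° (17.7); CHO at 240° is eclipsed with H at 240° (5.9). Total 27.1 kJ/mol.
B is staggered. tBu at 120° is gauche with Et at 180° (5.3); CHO at 240° is gauche with Et at 180° (3.1). Total 8.4 kJ/mol.
C is eclipsed. H at 0° is eclipsed with Et at 0° (7.0); tBu at 120° is eclipsed with H at 120° (9.0); CHO at 240° is eclipsed with H at 240° (5.9). Total 21.9 kJ/mol.
B has the lowest total (8.4 kJ/mol).

B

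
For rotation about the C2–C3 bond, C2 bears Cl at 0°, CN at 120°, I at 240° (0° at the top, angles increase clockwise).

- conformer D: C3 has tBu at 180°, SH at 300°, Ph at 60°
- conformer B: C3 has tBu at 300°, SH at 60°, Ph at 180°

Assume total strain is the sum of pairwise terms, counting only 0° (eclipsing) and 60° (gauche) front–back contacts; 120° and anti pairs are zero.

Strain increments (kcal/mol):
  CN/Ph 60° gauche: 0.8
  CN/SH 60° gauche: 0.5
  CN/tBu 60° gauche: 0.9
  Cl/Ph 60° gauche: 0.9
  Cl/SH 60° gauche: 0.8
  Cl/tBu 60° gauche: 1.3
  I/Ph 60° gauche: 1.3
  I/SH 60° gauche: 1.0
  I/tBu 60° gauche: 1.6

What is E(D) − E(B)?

-0.3 kcal/mol

D (staggered): Cl(0°)/SH(300°) gauche 0.8; Cl(0°)/Ph(60°) gauche 0.9; CN(120°)/tBu(180°) gauche 0.9; CN(120°)/Ph(60°) gauche 0.8; I(240°)/tBu(180°) gauche 1.6; I(240°)/SH(300°) gauche 1.0 → 6.0 kcal/mol.
B (staggered): Cl(0°)/tBu(300°) gauche 1.3; Cl(0°)/SH(60°) gauche 0.8; CN(120°)/SH(60°) gauche 0.5; CN(120°)/Ph(180°) gauche 0.8; I(240°)/tBu(300°) gauche 1.6; I(240°)/Ph(180°) gauche 1.3 → 6.3 kcal/mol.
E(D) − E(B) = 6.0 − 6.3 = -0.3 kcal/mol.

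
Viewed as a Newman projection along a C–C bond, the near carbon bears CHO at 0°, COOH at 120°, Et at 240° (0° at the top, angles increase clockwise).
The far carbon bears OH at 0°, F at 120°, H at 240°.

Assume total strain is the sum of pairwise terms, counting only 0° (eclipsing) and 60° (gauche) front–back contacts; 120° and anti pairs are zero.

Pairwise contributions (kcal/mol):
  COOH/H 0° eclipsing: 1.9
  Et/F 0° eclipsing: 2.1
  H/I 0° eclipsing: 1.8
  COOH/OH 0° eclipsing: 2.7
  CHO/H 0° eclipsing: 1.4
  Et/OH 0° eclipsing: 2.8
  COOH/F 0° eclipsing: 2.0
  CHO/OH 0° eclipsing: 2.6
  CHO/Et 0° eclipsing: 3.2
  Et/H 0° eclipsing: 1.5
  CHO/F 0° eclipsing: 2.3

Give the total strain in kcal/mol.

6.1 kcal/mol

This conformer (eclipsed): CHO–OH eclipsed, COOH–F eclipsed, Et–H eclipsed; 2.6 + 2.0 + 1.5 = 6.1 kcal/mol.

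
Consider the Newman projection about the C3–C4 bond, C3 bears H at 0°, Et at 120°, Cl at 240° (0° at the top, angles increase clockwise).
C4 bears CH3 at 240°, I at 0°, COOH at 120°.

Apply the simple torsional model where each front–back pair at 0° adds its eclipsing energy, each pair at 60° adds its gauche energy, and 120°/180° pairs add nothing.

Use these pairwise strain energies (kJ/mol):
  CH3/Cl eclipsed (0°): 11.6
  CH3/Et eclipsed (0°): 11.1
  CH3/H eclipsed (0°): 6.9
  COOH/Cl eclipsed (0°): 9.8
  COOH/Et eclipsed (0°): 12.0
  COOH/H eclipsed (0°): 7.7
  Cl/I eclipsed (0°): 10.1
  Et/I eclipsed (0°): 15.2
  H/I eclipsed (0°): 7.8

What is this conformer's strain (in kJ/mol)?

This conformer (eclipsed): H–I eclipsed, Et–COOH eclipsed, Cl–CH3 eclipsed; 7.8 + 12.0 + 11.6 = 31.4 kJ/mol.

31.4 kJ/mol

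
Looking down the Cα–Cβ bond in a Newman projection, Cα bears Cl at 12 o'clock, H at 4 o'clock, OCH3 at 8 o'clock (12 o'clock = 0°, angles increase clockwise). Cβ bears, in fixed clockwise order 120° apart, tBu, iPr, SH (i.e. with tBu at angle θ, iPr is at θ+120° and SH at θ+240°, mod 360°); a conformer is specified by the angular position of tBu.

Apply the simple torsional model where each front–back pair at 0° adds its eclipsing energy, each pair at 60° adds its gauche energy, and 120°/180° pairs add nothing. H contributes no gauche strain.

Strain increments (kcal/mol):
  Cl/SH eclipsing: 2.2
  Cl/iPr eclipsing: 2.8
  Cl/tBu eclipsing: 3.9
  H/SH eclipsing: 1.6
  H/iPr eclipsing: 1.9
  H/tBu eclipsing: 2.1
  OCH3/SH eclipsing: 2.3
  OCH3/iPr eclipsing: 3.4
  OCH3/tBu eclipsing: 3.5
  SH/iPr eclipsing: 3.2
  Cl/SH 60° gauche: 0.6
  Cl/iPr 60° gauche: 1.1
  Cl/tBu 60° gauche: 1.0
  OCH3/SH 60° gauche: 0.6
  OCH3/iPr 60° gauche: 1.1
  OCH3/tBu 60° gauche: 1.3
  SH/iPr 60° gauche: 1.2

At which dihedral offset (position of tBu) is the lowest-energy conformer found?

60°

tBu at 0° (eclipsed): Cl–tBu eclipsed, H–iPr eclipsed, OCH3–SH eclipsed; 3.9 + 1.9 + 2.3 = 8.1 kcal/mol.
tBu at 60° (staggered): Cl–tBu gauche, Cl–SH gauche, OCH3–iPr gauche, OCH3–SH gauche; 1.0 + 0.6 + 1.1 + 0.6 = 3.3 kcal/mol.
tBu at 120° (eclipsed): Cl–SH eclipsed, H–tBu eclipsed, OCH3–iPr eclipsed; 2.2 + 2.1 + 3.4 = 7.7 kcal/mol.
tBu at 180° (staggered): Cl–iPr gauche, Cl–SH gauche, OCH3–tBu gauche, OCH3–iPr gauche; 1.1 + 0.6 + 1.3 + 1.1 = 4.1 kcal/mol.
tBu at 240° (eclipsed): Cl–iPr eclipsed, H–SH eclipsed, OCH3–tBu eclipsed; 2.8 + 1.6 + 3.5 = 7.9 kcal/mol.
tBu at 300° (staggered): Cl–tBu gauche, Cl–iPr gauche, OCH3–tBu gauche, OCH3–SH gauche; 1.0 + 1.1 + 1.3 + 0.6 = 4.0 kcal/mol.
The minimum (3.3 kcal/mol) occurs with tBu at 60°.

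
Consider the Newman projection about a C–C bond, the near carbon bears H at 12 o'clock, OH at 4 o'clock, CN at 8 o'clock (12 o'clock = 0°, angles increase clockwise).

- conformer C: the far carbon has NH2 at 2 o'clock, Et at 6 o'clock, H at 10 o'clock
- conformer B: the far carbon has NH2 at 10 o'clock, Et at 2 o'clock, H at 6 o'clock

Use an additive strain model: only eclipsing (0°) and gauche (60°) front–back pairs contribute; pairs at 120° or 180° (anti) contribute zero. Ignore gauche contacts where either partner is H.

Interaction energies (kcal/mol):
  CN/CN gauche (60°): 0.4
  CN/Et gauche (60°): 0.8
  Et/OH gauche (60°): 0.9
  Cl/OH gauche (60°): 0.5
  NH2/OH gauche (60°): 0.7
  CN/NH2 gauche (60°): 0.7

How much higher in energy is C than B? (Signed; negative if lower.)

C (staggered): OH(120°)/NH2(60°) gauche 0.7; OH(120°)/Et(180°) gauche 0.9; CN(240°)/Et(180°) gauche 0.8 → 2.4 kcal/mol.
B (staggered): OH(120°)/Et(60°) gauche 0.9; CN(240°)/NH2(300°) gauche 0.7 → 1.6 kcal/mol.
E(C) − E(B) = 2.4 − 1.6 = +0.8 kcal/mol.

+0.8 kcal/mol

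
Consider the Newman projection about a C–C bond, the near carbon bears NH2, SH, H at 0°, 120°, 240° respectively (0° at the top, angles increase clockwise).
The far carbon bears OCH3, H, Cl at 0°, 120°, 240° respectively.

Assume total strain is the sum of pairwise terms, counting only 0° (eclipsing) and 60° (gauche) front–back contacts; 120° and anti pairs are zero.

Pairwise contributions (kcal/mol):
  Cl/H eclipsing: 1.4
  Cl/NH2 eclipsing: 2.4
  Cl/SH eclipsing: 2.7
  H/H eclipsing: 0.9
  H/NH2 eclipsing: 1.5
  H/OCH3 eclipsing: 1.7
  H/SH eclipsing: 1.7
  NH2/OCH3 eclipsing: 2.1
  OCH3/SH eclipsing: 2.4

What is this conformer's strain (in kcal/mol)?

This conformer (eclipsed): NH2–OCH3 eclipsed, SH–H eclipsed, H–Cl eclipsed; 2.1 + 1.7 + 1.4 = 5.2 kcal/mol.

5.2 kcal/mol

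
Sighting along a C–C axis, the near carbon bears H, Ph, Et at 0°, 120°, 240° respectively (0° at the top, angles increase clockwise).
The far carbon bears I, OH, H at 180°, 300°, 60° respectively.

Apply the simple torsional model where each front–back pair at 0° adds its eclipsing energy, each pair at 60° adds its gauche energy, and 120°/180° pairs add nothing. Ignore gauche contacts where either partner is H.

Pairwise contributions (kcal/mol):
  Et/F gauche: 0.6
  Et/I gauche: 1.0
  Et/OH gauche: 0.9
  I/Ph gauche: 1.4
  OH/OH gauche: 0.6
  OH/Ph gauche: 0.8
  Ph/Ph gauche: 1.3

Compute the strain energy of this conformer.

3.3 kcal/mol

This conformer is staggered. Ph at 120° is gauche with I at 180° (1.4); Et at 240° is gauche with I at 180° (1.0); Et at 240° is gauche with OH at 300° (0.9). Total 3.3 kcal/mol.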